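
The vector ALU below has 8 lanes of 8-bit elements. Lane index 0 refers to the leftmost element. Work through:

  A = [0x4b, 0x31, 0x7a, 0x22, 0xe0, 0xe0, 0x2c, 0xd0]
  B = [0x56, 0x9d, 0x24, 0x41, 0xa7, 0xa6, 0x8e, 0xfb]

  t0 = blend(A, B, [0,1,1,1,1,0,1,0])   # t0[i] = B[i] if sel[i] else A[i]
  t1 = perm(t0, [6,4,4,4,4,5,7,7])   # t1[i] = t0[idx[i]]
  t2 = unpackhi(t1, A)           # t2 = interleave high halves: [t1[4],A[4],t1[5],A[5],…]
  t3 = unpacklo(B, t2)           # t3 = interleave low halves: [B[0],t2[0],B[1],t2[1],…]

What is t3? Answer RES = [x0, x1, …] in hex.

RES = [ 0x56  0xa7  0x9d  0xe0  0x24  0xe0  0x41  0xe0 ]

  t0: 4b 9d 24 41 a7 e0 8e d0
  t1: 8e a7 a7 a7 a7 e0 d0 d0
  t2: a7 e0 e0 e0 d0 2c d0 d0
  t3: 56 a7 9d e0 24 e0 41 e0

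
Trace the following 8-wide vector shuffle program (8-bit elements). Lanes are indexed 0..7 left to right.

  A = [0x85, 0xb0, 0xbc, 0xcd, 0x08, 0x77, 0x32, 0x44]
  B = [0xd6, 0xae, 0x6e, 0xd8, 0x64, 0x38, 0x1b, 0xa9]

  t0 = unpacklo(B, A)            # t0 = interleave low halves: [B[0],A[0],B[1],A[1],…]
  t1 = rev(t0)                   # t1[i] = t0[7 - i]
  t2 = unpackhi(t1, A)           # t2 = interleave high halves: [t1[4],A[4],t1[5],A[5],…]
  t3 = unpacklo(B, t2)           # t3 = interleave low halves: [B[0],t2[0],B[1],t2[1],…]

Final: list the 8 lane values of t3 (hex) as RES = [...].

t0 = [0xd6, 0x85, 0xae, 0xb0, 0x6e, 0xbc, 0xd8, 0xcd]
t1 = [0xcd, 0xd8, 0xbc, 0x6e, 0xb0, 0xae, 0x85, 0xd6]
t2 = [0xb0, 0x08, 0xae, 0x77, 0x85, 0x32, 0xd6, 0x44]
t3 = [0xd6, 0xb0, 0xae, 0x08, 0x6e, 0xae, 0xd8, 0x77]

RES = [ 0xd6  0xb0  0xae  0x08  0x6e  0xae  0xd8  0x77 ]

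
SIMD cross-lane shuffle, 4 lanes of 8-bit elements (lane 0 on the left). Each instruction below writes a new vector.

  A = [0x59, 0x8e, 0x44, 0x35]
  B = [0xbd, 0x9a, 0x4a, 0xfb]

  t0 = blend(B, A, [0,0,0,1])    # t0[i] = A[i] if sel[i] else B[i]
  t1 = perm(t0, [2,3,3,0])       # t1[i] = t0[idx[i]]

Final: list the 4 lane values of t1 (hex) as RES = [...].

RES = [0x4a, 0x35, 0x35, 0xbd]

t0 = [0xbd, 0x9a, 0x4a, 0x35]
t1 = [0x4a, 0x35, 0x35, 0xbd]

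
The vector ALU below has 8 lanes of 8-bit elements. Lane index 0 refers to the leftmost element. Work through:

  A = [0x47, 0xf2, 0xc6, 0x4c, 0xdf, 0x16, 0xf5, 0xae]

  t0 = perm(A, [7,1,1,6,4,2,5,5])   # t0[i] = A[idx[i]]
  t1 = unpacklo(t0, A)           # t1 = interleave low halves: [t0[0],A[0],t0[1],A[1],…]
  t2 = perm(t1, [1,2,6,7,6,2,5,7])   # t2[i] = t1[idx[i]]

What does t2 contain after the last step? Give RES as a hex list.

RES = [ 0x47  0xf2  0xf5  0x4c  0xf5  0xf2  0xc6  0x4c ]

→ t0 |ae|f2|f2|f5|df|c6|16|16|
→ t1 |ae|47|f2|f2|f2|c6|f5|4c|
→ t2 |47|f2|f5|4c|f5|f2|c6|4c|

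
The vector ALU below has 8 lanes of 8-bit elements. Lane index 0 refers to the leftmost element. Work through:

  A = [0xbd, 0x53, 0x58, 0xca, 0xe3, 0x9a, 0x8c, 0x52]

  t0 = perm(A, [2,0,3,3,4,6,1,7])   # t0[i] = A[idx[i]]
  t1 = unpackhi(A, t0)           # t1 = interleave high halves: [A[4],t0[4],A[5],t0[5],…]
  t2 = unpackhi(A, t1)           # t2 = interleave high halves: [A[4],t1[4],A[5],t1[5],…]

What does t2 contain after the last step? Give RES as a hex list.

RES = [ 0xe3  0x8c  0x9a  0x53  0x8c  0x52  0x52  0x52 ]

  t0: 58 bd ca ca e3 8c 53 52
  t1: e3 e3 9a 8c 8c 53 52 52
  t2: e3 8c 9a 53 8c 52 52 52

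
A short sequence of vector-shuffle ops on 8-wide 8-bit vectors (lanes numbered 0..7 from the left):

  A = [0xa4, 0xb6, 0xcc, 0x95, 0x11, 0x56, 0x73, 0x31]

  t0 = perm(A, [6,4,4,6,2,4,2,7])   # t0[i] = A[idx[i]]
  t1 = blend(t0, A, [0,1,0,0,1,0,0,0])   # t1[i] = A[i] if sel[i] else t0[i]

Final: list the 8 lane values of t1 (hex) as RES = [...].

RES = [0x73, 0xb6, 0x11, 0x73, 0x11, 0x11, 0xcc, 0x31]

→ t0 |73|11|11|73|cc|11|cc|31|
→ t1 |73|b6|11|73|11|11|cc|31|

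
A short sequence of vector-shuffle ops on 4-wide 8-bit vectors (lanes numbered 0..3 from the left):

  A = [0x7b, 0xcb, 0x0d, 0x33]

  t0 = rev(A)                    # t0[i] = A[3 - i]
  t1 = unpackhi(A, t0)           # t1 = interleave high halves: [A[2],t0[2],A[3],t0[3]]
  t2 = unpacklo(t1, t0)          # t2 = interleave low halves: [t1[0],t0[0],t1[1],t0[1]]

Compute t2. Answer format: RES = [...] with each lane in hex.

t0 = [0x33, 0x0d, 0xcb, 0x7b]
t1 = [0x0d, 0xcb, 0x33, 0x7b]
t2 = [0x0d, 0x33, 0xcb, 0x0d]

RES = [0x0d, 0x33, 0xcb, 0x0d]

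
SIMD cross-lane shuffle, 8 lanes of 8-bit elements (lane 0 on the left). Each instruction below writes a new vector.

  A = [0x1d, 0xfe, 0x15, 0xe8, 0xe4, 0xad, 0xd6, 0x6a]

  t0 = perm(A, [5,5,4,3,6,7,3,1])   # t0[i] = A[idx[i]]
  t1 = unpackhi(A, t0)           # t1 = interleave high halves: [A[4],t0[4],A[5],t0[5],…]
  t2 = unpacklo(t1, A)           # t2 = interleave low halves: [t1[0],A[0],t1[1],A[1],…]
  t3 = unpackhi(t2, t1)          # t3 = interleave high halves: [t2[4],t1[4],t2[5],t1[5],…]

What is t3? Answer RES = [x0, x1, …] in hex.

RES = [ 0xad  0xd6  0x15  0xe8  0x6a  0x6a  0xe8  0xfe ]

→ t0 |ad|ad|e4|e8|d6|6a|e8|fe|
→ t1 |e4|d6|ad|6a|d6|e8|6a|fe|
→ t2 |e4|1d|d6|fe|ad|15|6a|e8|
→ t3 |ad|d6|15|e8|6a|6a|e8|fe|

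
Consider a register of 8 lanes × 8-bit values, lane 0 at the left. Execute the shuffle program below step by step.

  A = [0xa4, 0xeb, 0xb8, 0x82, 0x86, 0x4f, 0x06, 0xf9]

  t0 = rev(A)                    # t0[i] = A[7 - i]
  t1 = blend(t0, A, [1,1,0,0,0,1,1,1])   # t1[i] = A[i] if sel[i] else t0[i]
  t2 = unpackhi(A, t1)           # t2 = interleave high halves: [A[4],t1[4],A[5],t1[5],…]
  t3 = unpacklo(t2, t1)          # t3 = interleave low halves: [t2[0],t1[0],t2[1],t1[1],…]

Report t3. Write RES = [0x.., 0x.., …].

RES = [ 0x86  0xa4  0x82  0xeb  0x4f  0x4f  0x4f  0x86 ]

→ t0 |f9|06|4f|86|82|b8|eb|a4|
→ t1 |a4|eb|4f|86|82|4f|06|f9|
→ t2 |86|82|4f|4f|06|06|f9|f9|
→ t3 |86|a4|82|eb|4f|4f|4f|86|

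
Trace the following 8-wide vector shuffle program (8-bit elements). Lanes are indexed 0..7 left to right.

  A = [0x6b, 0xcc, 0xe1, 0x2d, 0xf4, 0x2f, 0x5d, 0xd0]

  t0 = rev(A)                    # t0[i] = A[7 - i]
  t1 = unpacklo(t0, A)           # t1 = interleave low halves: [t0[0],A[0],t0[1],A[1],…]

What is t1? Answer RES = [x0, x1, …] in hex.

→ t0 |d0|5d|2f|f4|2d|e1|cc|6b|
→ t1 |d0|6b|5d|cc|2f|e1|f4|2d|

RES = [0xd0, 0x6b, 0x5d, 0xcc, 0x2f, 0xe1, 0xf4, 0x2d]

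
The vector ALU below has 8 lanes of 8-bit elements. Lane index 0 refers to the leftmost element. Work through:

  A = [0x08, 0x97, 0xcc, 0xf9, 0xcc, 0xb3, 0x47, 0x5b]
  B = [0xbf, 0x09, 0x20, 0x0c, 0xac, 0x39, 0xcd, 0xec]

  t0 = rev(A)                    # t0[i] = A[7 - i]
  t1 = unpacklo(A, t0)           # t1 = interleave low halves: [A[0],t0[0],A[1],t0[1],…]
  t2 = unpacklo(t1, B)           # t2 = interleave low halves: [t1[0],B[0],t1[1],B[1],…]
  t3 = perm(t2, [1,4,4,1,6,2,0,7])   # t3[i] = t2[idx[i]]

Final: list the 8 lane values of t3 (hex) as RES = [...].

RES = [ 0xbf  0x97  0x97  0xbf  0x47  0x5b  0x08  0x0c ]

t0 = [0x5b, 0x47, 0xb3, 0xcc, 0xf9, 0xcc, 0x97, 0x08]
t1 = [0x08, 0x5b, 0x97, 0x47, 0xcc, 0xb3, 0xf9, 0xcc]
t2 = [0x08, 0xbf, 0x5b, 0x09, 0x97, 0x20, 0x47, 0x0c]
t3 = [0xbf, 0x97, 0x97, 0xbf, 0x47, 0x5b, 0x08, 0x0c]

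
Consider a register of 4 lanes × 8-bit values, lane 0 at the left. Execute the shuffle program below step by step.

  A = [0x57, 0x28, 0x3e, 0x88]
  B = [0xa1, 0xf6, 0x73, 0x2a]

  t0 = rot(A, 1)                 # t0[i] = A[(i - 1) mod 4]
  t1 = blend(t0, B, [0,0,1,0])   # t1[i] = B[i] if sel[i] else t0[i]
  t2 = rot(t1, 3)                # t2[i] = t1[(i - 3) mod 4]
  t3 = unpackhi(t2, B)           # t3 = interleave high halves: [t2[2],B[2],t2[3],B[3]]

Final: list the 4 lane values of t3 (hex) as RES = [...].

RES = [ 0x3e  0x73  0x88  0x2a ]

  t0: 88 57 28 3e
  t1: 88 57 73 3e
  t2: 57 73 3e 88
  t3: 3e 73 88 2a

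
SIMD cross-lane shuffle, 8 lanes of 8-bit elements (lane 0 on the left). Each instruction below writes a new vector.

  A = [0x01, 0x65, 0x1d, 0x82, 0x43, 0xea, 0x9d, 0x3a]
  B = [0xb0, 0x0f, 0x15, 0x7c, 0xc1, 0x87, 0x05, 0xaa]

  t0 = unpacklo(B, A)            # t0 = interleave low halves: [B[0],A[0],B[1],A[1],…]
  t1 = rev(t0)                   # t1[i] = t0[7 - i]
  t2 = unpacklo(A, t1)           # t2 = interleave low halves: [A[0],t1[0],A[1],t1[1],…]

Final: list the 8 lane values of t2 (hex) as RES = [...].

RES = [0x01, 0x82, 0x65, 0x7c, 0x1d, 0x1d, 0x82, 0x15]

→ t0 |b0|01|0f|65|15|1d|7c|82|
→ t1 |82|7c|1d|15|65|0f|01|b0|
→ t2 |01|82|65|7c|1d|1d|82|15|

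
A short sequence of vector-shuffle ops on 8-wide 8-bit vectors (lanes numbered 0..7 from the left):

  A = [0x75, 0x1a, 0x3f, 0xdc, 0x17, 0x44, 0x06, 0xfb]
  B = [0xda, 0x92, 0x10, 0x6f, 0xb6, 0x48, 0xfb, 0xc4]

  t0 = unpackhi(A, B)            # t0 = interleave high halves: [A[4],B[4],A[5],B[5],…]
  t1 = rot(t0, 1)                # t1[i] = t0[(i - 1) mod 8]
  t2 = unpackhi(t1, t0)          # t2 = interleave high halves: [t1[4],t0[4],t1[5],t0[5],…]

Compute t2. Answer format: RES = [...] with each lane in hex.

t0 = [0x17, 0xb6, 0x44, 0x48, 0x06, 0xfb, 0xfb, 0xc4]
t1 = [0xc4, 0x17, 0xb6, 0x44, 0x48, 0x06, 0xfb, 0xfb]
t2 = [0x48, 0x06, 0x06, 0xfb, 0xfb, 0xfb, 0xfb, 0xc4]

RES = [ 0x48  0x06  0x06  0xfb  0xfb  0xfb  0xfb  0xc4 ]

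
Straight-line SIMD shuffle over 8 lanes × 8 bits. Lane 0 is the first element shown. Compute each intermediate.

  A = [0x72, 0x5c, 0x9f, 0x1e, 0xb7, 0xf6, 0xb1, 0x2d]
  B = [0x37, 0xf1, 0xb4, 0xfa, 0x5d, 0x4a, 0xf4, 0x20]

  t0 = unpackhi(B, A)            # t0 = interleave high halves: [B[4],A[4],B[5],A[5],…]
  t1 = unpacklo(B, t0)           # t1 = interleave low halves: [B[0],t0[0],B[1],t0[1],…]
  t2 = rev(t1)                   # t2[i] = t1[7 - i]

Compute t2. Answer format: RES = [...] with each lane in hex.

  t0: 5d b7 4a f6 f4 b1 20 2d
  t1: 37 5d f1 b7 b4 4a fa f6
  t2: f6 fa 4a b4 b7 f1 5d 37

RES = [0xf6, 0xfa, 0x4a, 0xb4, 0xb7, 0xf1, 0x5d, 0x37]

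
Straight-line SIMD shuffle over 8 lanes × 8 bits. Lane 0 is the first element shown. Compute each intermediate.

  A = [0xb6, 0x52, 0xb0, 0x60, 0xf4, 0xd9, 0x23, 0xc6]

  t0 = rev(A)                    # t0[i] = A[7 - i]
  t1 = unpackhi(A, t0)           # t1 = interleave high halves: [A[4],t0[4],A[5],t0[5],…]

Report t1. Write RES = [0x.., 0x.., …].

→ t0 |c6|23|d9|f4|60|b0|52|b6|
→ t1 |f4|60|d9|b0|23|52|c6|b6|

RES = [ 0xf4  0x60  0xd9  0xb0  0x23  0x52  0xc6  0xb6 ]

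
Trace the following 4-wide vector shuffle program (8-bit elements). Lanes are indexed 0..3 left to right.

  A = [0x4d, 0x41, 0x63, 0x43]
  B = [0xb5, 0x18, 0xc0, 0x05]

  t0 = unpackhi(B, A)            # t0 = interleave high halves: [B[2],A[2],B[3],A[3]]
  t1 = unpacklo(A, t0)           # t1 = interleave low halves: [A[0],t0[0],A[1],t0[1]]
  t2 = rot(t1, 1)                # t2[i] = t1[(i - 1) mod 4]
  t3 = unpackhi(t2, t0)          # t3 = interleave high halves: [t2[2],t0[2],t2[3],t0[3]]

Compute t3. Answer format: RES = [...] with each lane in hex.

RES = [0xc0, 0x05, 0x41, 0x43]

→ t0 |c0|63|05|43|
→ t1 |4d|c0|41|63|
→ t2 |63|4d|c0|41|
→ t3 |c0|05|41|43|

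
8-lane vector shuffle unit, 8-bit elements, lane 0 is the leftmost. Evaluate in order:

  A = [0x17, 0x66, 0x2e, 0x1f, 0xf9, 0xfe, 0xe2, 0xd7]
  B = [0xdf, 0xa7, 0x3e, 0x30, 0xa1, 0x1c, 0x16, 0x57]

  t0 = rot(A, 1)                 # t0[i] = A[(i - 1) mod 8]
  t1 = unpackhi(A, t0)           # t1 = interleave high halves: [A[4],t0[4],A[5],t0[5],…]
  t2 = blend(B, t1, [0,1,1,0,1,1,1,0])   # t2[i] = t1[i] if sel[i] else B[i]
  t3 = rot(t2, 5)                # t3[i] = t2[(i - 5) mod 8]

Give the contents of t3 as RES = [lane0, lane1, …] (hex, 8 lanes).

RES = [ 0x30  0xe2  0xfe  0xd7  0x57  0xdf  0x1f  0xfe ]

  t0: d7 17 66 2e 1f f9 fe e2
  t1: f9 1f fe f9 e2 fe d7 e2
  t2: df 1f fe 30 e2 fe d7 57
  t3: 30 e2 fe d7 57 df 1f fe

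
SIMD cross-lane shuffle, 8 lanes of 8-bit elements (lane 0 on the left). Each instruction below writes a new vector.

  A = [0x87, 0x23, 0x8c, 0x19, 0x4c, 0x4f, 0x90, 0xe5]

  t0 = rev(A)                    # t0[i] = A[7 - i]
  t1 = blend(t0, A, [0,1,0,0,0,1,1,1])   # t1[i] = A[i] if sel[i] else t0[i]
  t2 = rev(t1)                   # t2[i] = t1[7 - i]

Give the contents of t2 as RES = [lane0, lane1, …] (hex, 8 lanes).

RES = [0xe5, 0x90, 0x4f, 0x19, 0x4c, 0x4f, 0x23, 0xe5]

t0 = [0xe5, 0x90, 0x4f, 0x4c, 0x19, 0x8c, 0x23, 0x87]
t1 = [0xe5, 0x23, 0x4f, 0x4c, 0x19, 0x4f, 0x90, 0xe5]
t2 = [0xe5, 0x90, 0x4f, 0x19, 0x4c, 0x4f, 0x23, 0xe5]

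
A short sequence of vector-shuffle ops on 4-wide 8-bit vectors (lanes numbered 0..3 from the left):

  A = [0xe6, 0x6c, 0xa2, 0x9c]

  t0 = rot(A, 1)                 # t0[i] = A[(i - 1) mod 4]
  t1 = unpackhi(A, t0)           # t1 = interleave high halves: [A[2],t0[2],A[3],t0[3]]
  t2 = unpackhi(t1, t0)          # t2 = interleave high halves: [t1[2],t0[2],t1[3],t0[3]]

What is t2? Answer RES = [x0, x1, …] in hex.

t0 = [0x9c, 0xe6, 0x6c, 0xa2]
t1 = [0xa2, 0x6c, 0x9c, 0xa2]
t2 = [0x9c, 0x6c, 0xa2, 0xa2]

RES = [ 0x9c  0x6c  0xa2  0xa2 ]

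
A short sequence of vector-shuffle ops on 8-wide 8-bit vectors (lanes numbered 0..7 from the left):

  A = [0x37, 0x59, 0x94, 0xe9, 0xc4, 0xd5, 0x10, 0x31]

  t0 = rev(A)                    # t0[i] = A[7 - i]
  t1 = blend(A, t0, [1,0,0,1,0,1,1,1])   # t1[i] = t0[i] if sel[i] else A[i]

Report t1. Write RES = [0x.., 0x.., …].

RES = [0x31, 0x59, 0x94, 0xc4, 0xc4, 0x94, 0x59, 0x37]

→ t0 |31|10|d5|c4|e9|94|59|37|
→ t1 |31|59|94|c4|c4|94|59|37|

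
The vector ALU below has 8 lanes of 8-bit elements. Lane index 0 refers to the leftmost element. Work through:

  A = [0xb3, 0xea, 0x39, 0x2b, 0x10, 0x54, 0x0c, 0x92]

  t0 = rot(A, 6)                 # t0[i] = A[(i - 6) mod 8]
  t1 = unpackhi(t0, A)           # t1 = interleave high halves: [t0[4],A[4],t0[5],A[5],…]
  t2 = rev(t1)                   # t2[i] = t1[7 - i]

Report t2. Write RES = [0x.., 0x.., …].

RES = [ 0x92  0xea  0x0c  0xb3  0x54  0x92  0x10  0x0c ]

t0 = [0x39, 0x2b, 0x10, 0x54, 0x0c, 0x92, 0xb3, 0xea]
t1 = [0x0c, 0x10, 0x92, 0x54, 0xb3, 0x0c, 0xea, 0x92]
t2 = [0x92, 0xea, 0x0c, 0xb3, 0x54, 0x92, 0x10, 0x0c]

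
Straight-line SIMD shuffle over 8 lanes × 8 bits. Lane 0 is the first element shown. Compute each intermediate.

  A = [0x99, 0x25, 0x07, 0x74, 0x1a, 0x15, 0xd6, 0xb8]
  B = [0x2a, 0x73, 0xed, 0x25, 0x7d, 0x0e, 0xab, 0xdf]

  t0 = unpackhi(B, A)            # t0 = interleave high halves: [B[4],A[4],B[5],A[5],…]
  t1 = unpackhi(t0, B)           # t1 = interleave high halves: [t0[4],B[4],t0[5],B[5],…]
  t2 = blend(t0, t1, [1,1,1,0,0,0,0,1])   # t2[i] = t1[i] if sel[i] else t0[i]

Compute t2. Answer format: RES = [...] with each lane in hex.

RES = [ 0xab  0x7d  0xd6  0x15  0xab  0xd6  0xdf  0xdf ]

  t0: 7d 1a 0e 15 ab d6 df b8
  t1: ab 7d d6 0e df ab b8 df
  t2: ab 7d d6 15 ab d6 df df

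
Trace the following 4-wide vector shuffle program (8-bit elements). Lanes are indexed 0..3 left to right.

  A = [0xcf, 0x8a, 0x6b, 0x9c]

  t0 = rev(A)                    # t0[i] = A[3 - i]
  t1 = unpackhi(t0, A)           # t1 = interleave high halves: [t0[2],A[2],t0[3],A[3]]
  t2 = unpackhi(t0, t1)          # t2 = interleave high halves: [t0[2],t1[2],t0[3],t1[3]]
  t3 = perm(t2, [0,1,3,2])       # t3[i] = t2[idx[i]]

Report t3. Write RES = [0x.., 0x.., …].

RES = [0x8a, 0xcf, 0x9c, 0xcf]

  t0: 9c 6b 8a cf
  t1: 8a 6b cf 9c
  t2: 8a cf cf 9c
  t3: 8a cf 9c cf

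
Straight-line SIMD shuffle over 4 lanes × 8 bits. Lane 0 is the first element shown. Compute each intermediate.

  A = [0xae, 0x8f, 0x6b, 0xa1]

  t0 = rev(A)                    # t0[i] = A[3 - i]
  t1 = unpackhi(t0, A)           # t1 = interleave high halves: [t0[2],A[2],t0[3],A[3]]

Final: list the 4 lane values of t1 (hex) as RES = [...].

RES = [ 0x8f  0x6b  0xae  0xa1 ]

  t0: a1 6b 8f ae
  t1: 8f 6b ae a1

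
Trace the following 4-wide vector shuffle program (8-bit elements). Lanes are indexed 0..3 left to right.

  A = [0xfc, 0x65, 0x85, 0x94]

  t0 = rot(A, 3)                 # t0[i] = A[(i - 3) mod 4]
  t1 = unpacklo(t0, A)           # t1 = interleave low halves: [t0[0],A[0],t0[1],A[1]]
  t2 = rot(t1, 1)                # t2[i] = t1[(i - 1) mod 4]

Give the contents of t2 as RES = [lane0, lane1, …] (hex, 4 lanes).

→ t0 |65|85|94|fc|
→ t1 |65|fc|85|65|
→ t2 |65|65|fc|85|

RES = [ 0x65  0x65  0xfc  0x85 ]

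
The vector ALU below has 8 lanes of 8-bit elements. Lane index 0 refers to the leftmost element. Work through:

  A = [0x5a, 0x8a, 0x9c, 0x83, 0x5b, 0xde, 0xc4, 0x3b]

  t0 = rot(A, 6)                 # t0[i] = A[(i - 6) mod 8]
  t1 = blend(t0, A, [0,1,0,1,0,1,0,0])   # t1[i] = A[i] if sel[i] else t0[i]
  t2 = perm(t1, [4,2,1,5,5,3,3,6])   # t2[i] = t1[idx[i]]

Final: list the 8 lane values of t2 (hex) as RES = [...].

RES = [0xc4, 0x5b, 0x8a, 0xde, 0xde, 0x83, 0x83, 0x5a]

  t0: 9c 83 5b de c4 3b 5a 8a
  t1: 9c 8a 5b 83 c4 de 5a 8a
  t2: c4 5b 8a de de 83 83 5a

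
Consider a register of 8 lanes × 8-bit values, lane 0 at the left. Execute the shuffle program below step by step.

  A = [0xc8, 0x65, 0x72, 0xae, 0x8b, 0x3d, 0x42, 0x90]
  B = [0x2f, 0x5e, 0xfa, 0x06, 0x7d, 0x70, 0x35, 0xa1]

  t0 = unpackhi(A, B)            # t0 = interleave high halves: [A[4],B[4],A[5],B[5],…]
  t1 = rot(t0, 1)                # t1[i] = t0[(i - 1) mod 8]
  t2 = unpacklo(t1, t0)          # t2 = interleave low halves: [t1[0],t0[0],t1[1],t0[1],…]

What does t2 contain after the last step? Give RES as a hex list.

t0 = [0x8b, 0x7d, 0x3d, 0x70, 0x42, 0x35, 0x90, 0xa1]
t1 = [0xa1, 0x8b, 0x7d, 0x3d, 0x70, 0x42, 0x35, 0x90]
t2 = [0xa1, 0x8b, 0x8b, 0x7d, 0x7d, 0x3d, 0x3d, 0x70]

RES = [ 0xa1  0x8b  0x8b  0x7d  0x7d  0x3d  0x3d  0x70 ]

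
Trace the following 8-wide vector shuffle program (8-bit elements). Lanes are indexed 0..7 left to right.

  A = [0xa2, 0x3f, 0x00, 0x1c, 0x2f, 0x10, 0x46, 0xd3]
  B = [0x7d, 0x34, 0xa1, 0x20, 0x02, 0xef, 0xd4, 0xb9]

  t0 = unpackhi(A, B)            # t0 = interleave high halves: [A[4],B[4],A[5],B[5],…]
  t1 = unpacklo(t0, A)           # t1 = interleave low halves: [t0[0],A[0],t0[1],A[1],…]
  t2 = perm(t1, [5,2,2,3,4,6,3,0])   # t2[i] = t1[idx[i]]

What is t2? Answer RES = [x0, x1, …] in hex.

t0 = [0x2f, 0x02, 0x10, 0xef, 0x46, 0xd4, 0xd3, 0xb9]
t1 = [0x2f, 0xa2, 0x02, 0x3f, 0x10, 0x00, 0xef, 0x1c]
t2 = [0x00, 0x02, 0x02, 0x3f, 0x10, 0xef, 0x3f, 0x2f]

RES = [0x00, 0x02, 0x02, 0x3f, 0x10, 0xef, 0x3f, 0x2f]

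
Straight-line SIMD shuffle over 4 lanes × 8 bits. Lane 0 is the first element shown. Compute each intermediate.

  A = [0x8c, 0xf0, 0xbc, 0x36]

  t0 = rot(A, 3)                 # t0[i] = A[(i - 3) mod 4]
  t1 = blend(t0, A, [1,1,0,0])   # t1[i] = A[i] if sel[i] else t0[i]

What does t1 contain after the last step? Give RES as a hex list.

→ t0 |f0|bc|36|8c|
→ t1 |8c|f0|36|8c|

RES = [0x8c, 0xf0, 0x36, 0x8c]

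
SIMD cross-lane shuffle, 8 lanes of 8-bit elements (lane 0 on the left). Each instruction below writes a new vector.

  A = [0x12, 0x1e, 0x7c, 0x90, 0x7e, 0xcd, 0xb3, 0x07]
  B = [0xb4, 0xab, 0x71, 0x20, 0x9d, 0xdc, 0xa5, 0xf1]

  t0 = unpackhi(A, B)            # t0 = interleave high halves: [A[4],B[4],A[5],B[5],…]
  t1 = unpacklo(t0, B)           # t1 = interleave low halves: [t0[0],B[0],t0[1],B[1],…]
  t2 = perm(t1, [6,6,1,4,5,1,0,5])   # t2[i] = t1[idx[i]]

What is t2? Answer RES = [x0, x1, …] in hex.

RES = [0xdc, 0xdc, 0xb4, 0xcd, 0x71, 0xb4, 0x7e, 0x71]

t0 = [0x7e, 0x9d, 0xcd, 0xdc, 0xb3, 0xa5, 0x07, 0xf1]
t1 = [0x7e, 0xb4, 0x9d, 0xab, 0xcd, 0x71, 0xdc, 0x20]
t2 = [0xdc, 0xdc, 0xb4, 0xcd, 0x71, 0xb4, 0x7e, 0x71]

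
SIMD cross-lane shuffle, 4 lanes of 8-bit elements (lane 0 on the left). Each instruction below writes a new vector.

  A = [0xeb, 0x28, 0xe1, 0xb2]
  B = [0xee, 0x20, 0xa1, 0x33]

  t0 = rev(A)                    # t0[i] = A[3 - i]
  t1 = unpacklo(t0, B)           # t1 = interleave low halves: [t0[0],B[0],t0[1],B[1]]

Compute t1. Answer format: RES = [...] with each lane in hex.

RES = [ 0xb2  0xee  0xe1  0x20 ]

t0 = [0xb2, 0xe1, 0x28, 0xeb]
t1 = [0xb2, 0xee, 0xe1, 0x20]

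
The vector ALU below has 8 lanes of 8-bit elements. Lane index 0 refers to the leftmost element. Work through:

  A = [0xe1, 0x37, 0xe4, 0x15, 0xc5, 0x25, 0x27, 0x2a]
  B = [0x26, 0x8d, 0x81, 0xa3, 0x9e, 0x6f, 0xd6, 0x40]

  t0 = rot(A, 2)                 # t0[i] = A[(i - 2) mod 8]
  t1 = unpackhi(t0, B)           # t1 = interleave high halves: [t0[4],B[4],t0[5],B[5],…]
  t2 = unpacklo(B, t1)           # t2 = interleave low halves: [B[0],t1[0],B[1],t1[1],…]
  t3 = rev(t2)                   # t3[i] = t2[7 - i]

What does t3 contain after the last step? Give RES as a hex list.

→ t0 |27|2a|e1|37|e4|15|c5|25|
→ t1 |e4|9e|15|6f|c5|d6|25|40|
→ t2 |26|e4|8d|9e|81|15|a3|6f|
→ t3 |6f|a3|15|81|9e|8d|e4|26|

RES = [ 0x6f  0xa3  0x15  0x81  0x9e  0x8d  0xe4  0x26 ]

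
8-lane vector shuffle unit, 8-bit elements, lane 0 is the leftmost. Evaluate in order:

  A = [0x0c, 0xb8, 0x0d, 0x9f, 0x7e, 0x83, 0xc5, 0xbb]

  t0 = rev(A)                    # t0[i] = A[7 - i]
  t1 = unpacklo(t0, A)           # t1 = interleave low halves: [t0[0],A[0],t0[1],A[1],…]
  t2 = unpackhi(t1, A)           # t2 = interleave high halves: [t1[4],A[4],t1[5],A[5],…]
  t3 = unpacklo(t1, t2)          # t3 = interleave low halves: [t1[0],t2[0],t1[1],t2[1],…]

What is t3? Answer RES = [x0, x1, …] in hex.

  t0: bb c5 83 7e 9f 0d b8 0c
  t1: bb 0c c5 b8 83 0d 7e 9f
  t2: 83 7e 0d 83 7e c5 9f bb
  t3: bb 83 0c 7e c5 0d b8 83

RES = [ 0xbb  0x83  0x0c  0x7e  0xc5  0x0d  0xb8  0x83 ]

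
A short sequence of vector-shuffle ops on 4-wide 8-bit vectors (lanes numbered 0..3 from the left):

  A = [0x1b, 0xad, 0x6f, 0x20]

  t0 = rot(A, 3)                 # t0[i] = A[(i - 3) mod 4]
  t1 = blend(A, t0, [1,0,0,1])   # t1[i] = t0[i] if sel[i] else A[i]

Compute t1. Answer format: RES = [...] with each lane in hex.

RES = [0xad, 0xad, 0x6f, 0x1b]

t0 = [0xad, 0x6f, 0x20, 0x1b]
t1 = [0xad, 0xad, 0x6f, 0x1b]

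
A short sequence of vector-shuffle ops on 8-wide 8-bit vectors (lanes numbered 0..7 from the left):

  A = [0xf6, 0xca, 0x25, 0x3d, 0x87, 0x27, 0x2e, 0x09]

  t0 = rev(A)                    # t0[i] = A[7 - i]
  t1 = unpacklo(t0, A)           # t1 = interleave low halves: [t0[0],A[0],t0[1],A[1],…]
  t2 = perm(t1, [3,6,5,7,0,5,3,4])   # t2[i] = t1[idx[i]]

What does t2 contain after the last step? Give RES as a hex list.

  t0: 09 2e 27 87 3d 25 ca f6
  t1: 09 f6 2e ca 27 25 87 3d
  t2: ca 87 25 3d 09 25 ca 27

RES = [ 0xca  0x87  0x25  0x3d  0x09  0x25  0xca  0x27 ]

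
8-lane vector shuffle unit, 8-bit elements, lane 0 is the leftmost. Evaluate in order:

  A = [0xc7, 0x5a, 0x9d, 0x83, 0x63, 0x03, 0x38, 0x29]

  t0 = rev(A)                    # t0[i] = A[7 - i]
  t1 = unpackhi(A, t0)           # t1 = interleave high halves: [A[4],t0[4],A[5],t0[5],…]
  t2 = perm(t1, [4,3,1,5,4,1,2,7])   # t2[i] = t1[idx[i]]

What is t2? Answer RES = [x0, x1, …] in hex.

RES = [ 0x38  0x9d  0x83  0x5a  0x38  0x83  0x03  0xc7 ]

→ t0 |29|38|03|63|83|9d|5a|c7|
→ t1 |63|83|03|9d|38|5a|29|c7|
→ t2 |38|9d|83|5a|38|83|03|c7|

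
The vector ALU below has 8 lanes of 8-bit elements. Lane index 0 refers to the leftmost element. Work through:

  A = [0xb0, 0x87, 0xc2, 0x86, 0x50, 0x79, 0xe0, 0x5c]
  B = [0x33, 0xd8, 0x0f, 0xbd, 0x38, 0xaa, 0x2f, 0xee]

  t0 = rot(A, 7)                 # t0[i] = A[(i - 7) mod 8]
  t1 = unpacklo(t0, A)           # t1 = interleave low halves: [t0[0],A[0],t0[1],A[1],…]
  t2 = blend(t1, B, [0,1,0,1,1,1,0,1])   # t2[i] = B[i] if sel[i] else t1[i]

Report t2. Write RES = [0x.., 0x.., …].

RES = [ 0x87  0xd8  0xc2  0xbd  0x38  0xaa  0x50  0xee ]

  t0: 87 c2 86 50 79 e0 5c b0
  t1: 87 b0 c2 87 86 c2 50 86
  t2: 87 d8 c2 bd 38 aa 50 ee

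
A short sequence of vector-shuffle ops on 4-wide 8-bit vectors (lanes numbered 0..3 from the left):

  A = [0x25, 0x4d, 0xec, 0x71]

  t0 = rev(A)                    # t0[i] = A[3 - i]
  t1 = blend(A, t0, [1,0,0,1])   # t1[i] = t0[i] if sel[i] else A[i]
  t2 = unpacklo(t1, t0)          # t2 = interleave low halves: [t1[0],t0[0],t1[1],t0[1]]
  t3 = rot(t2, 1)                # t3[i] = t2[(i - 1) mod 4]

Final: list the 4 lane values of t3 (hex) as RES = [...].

  t0: 71 ec 4d 25
  t1: 71 4d ec 25
  t2: 71 71 4d ec
  t3: ec 71 71 4d

RES = [0xec, 0x71, 0x71, 0x4d]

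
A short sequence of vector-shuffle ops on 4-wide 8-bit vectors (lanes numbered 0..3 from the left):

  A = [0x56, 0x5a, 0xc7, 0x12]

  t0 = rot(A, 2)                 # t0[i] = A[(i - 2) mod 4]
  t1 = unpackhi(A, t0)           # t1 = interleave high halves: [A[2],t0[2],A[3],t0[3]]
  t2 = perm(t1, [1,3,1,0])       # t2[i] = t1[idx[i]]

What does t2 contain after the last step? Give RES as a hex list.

RES = [ 0x56  0x5a  0x56  0xc7 ]

  t0: c7 12 56 5a
  t1: c7 56 12 5a
  t2: 56 5a 56 c7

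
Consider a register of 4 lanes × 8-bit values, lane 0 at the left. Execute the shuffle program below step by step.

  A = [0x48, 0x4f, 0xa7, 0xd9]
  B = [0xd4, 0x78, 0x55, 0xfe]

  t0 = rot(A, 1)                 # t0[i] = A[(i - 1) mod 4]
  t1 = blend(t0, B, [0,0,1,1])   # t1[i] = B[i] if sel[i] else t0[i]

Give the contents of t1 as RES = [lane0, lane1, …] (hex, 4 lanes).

  t0: d9 48 4f a7
  t1: d9 48 55 fe

RES = [0xd9, 0x48, 0x55, 0xfe]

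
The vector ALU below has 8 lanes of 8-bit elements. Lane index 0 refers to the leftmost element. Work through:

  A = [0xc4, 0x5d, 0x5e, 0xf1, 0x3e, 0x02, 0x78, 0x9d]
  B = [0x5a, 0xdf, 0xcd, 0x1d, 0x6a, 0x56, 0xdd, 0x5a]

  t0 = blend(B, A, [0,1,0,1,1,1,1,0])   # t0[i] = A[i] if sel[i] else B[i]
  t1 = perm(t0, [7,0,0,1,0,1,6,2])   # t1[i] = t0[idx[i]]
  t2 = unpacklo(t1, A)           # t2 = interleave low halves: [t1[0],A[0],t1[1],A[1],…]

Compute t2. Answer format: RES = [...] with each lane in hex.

RES = [ 0x5a  0xc4  0x5a  0x5d  0x5a  0x5e  0x5d  0xf1 ]

t0 = [0x5a, 0x5d, 0xcd, 0xf1, 0x3e, 0x02, 0x78, 0x5a]
t1 = [0x5a, 0x5a, 0x5a, 0x5d, 0x5a, 0x5d, 0x78, 0xcd]
t2 = [0x5a, 0xc4, 0x5a, 0x5d, 0x5a, 0x5e, 0x5d, 0xf1]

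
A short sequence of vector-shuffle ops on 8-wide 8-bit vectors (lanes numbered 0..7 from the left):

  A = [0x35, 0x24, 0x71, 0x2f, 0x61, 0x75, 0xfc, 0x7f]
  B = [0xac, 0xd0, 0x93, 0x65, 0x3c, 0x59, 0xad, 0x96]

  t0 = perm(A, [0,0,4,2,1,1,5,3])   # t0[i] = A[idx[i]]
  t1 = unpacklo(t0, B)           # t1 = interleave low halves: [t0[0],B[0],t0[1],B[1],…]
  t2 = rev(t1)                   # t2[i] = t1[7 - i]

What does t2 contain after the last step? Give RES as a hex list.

RES = [0x65, 0x71, 0x93, 0x61, 0xd0, 0x35, 0xac, 0x35]

t0 = [0x35, 0x35, 0x61, 0x71, 0x24, 0x24, 0x75, 0x2f]
t1 = [0x35, 0xac, 0x35, 0xd0, 0x61, 0x93, 0x71, 0x65]
t2 = [0x65, 0x71, 0x93, 0x61, 0xd0, 0x35, 0xac, 0x35]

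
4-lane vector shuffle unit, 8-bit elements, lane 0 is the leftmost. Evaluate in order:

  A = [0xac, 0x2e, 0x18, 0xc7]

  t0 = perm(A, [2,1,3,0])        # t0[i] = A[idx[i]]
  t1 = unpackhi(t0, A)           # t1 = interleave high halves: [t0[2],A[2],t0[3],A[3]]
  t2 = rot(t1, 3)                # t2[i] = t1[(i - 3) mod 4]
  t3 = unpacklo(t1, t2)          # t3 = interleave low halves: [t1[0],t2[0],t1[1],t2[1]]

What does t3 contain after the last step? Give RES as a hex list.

RES = [0xc7, 0x18, 0x18, 0xac]

→ t0 |18|2e|c7|ac|
→ t1 |c7|18|ac|c7|
→ t2 |18|ac|c7|c7|
→ t3 |c7|18|18|ac|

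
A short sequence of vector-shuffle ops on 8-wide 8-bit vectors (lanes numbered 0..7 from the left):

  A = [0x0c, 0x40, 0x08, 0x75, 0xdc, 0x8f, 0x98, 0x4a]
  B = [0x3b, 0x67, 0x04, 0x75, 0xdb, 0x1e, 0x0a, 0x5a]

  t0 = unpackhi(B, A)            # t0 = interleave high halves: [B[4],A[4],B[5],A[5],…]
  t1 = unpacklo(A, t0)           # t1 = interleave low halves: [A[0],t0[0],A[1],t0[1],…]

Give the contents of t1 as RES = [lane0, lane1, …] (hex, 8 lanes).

RES = [0x0c, 0xdb, 0x40, 0xdc, 0x08, 0x1e, 0x75, 0x8f]

→ t0 |db|dc|1e|8f|0a|98|5a|4a|
→ t1 |0c|db|40|dc|08|1e|75|8f|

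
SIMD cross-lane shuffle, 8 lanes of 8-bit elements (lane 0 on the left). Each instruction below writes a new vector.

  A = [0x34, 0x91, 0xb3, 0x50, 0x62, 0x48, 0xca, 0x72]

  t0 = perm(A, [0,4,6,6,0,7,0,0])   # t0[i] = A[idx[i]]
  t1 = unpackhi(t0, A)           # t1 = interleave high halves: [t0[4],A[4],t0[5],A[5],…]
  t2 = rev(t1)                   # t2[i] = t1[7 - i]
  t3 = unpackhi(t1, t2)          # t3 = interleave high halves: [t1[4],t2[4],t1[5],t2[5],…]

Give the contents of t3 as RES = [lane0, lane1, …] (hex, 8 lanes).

t0 = [0x34, 0x62, 0xca, 0xca, 0x34, 0x72, 0x34, 0x34]
t1 = [0x34, 0x62, 0x72, 0x48, 0x34, 0xca, 0x34, 0x72]
t2 = [0x72, 0x34, 0xca, 0x34, 0x48, 0x72, 0x62, 0x34]
t3 = [0x34, 0x48, 0xca, 0x72, 0x34, 0x62, 0x72, 0x34]

RES = [0x34, 0x48, 0xca, 0x72, 0x34, 0x62, 0x72, 0x34]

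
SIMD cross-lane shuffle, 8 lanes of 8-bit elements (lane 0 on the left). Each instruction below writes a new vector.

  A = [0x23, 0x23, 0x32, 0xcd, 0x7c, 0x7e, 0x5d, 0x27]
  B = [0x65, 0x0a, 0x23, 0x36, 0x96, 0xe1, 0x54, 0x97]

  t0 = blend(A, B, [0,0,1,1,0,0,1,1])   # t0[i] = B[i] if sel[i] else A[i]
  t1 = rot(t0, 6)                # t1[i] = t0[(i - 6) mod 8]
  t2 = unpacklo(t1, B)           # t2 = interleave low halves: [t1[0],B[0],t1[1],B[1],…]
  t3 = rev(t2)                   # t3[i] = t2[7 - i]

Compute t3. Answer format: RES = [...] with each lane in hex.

RES = [0x36, 0x7e, 0x23, 0x7c, 0x0a, 0x36, 0x65, 0x23]

→ t0 |23|23|23|36|7c|7e|54|97|
→ t1 |23|36|7c|7e|54|97|23|23|
→ t2 |23|65|36|0a|7c|23|7e|36|
→ t3 |36|7e|23|7c|0a|36|65|23|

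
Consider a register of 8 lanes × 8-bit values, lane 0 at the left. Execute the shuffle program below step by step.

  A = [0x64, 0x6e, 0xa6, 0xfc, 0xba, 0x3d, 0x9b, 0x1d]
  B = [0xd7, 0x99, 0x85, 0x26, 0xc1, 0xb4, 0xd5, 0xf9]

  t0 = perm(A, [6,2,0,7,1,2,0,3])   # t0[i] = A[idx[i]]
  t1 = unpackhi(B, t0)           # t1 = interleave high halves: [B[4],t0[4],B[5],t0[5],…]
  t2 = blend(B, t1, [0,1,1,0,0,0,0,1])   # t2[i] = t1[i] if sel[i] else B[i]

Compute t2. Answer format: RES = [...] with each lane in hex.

RES = [0xd7, 0x6e, 0xb4, 0x26, 0xc1, 0xb4, 0xd5, 0xfc]

  t0: 9b a6 64 1d 6e a6 64 fc
  t1: c1 6e b4 a6 d5 64 f9 fc
  t2: d7 6e b4 26 c1 b4 d5 fc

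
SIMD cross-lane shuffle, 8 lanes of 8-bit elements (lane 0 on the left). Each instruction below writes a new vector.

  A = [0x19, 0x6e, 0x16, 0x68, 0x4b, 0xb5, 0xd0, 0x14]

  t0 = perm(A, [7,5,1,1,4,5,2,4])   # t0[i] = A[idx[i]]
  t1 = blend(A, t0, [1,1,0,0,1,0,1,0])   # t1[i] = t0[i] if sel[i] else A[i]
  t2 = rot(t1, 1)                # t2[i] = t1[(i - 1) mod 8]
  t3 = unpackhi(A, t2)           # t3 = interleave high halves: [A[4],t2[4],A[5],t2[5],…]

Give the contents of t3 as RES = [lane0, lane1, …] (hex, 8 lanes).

  t0: 14 b5 6e 6e 4b b5 16 4b
  t1: 14 b5 16 68 4b b5 16 14
  t2: 14 14 b5 16 68 4b b5 16
  t3: 4b 68 b5 4b d0 b5 14 16

RES = [0x4b, 0x68, 0xb5, 0x4b, 0xd0, 0xb5, 0x14, 0x16]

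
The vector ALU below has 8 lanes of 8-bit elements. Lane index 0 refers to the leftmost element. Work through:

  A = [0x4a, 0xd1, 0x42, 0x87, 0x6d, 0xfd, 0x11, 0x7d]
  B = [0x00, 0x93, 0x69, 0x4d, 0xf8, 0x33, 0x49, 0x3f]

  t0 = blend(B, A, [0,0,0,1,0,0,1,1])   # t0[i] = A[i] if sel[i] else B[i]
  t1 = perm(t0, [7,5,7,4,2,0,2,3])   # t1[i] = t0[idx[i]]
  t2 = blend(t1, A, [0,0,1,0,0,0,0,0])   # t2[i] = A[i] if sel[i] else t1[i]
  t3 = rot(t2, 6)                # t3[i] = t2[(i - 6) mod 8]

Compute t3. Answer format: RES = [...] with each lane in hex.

t0 = [0x00, 0x93, 0x69, 0x87, 0xf8, 0x33, 0x11, 0x7d]
t1 = [0x7d, 0x33, 0x7d, 0xf8, 0x69, 0x00, 0x69, 0x87]
t2 = [0x7d, 0x33, 0x42, 0xf8, 0x69, 0x00, 0x69, 0x87]
t3 = [0x42, 0xf8, 0x69, 0x00, 0x69, 0x87, 0x7d, 0x33]

RES = [0x42, 0xf8, 0x69, 0x00, 0x69, 0x87, 0x7d, 0x33]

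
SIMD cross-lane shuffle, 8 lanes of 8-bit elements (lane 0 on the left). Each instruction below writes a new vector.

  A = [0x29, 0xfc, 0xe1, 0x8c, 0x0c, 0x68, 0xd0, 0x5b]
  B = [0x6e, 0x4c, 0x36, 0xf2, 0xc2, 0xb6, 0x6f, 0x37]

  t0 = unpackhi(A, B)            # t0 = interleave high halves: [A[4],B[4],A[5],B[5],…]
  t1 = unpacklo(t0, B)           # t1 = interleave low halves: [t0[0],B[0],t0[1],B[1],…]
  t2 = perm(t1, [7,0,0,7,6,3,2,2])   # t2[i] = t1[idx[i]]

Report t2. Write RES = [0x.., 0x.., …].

t0 = [0x0c, 0xc2, 0x68, 0xb6, 0xd0, 0x6f, 0x5b, 0x37]
t1 = [0x0c, 0x6e, 0xc2, 0x4c, 0x68, 0x36, 0xb6, 0xf2]
t2 = [0xf2, 0x0c, 0x0c, 0xf2, 0xb6, 0x4c, 0xc2, 0xc2]

RES = [ 0xf2  0x0c  0x0c  0xf2  0xb6  0x4c  0xc2  0xc2 ]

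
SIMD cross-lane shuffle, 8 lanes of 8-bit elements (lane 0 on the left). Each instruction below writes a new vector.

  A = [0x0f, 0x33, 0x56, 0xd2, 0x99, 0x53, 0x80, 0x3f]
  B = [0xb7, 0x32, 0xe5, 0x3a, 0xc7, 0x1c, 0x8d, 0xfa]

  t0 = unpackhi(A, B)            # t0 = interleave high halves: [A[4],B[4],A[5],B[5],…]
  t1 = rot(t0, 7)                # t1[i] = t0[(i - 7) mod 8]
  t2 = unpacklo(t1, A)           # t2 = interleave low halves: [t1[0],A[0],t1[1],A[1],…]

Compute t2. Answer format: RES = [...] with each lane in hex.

  t0: 99 c7 53 1c 80 8d 3f fa
  t1: c7 53 1c 80 8d 3f fa 99
  t2: c7 0f 53 33 1c 56 80 d2

RES = [0xc7, 0x0f, 0x53, 0x33, 0x1c, 0x56, 0x80, 0xd2]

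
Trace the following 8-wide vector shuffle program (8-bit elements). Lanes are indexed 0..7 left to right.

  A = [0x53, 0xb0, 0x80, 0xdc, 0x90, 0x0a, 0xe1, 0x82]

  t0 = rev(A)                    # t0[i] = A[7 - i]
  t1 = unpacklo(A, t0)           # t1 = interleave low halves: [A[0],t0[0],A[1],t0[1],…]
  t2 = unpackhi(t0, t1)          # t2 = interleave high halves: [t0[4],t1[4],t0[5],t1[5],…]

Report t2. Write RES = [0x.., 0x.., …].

→ t0 |82|e1|0a|90|dc|80|b0|53|
→ t1 |53|82|b0|e1|80|0a|dc|90|
→ t2 |dc|80|80|0a|b0|dc|53|90|

RES = [0xdc, 0x80, 0x80, 0x0a, 0xb0, 0xdc, 0x53, 0x90]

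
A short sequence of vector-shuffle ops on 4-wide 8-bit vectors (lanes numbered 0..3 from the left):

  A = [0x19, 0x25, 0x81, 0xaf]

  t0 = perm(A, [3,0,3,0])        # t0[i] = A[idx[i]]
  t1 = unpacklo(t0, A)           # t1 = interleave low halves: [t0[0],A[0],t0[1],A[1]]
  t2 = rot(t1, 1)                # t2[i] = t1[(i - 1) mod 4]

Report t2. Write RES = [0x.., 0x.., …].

RES = [0x25, 0xaf, 0x19, 0x19]

  t0: af 19 af 19
  t1: af 19 19 25
  t2: 25 af 19 19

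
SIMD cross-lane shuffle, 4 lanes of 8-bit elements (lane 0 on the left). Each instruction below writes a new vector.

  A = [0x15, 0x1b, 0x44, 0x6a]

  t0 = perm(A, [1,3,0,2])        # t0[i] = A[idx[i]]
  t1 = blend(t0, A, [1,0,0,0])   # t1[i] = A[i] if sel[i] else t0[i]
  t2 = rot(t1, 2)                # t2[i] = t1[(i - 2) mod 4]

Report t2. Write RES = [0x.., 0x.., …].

RES = [0x15, 0x44, 0x15, 0x6a]

t0 = [0x1b, 0x6a, 0x15, 0x44]
t1 = [0x15, 0x6a, 0x15, 0x44]
t2 = [0x15, 0x44, 0x15, 0x6a]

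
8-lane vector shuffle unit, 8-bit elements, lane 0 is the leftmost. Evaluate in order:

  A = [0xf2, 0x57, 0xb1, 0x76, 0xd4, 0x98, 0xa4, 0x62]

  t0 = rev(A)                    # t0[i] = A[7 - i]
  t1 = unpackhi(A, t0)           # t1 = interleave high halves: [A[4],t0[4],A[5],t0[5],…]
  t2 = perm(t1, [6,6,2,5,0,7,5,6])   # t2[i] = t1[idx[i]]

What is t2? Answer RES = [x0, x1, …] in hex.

RES = [ 0x62  0x62  0x98  0x57  0xd4  0xf2  0x57  0x62 ]

t0 = [0x62, 0xa4, 0x98, 0xd4, 0x76, 0xb1, 0x57, 0xf2]
t1 = [0xd4, 0x76, 0x98, 0xb1, 0xa4, 0x57, 0x62, 0xf2]
t2 = [0x62, 0x62, 0x98, 0x57, 0xd4, 0xf2, 0x57, 0x62]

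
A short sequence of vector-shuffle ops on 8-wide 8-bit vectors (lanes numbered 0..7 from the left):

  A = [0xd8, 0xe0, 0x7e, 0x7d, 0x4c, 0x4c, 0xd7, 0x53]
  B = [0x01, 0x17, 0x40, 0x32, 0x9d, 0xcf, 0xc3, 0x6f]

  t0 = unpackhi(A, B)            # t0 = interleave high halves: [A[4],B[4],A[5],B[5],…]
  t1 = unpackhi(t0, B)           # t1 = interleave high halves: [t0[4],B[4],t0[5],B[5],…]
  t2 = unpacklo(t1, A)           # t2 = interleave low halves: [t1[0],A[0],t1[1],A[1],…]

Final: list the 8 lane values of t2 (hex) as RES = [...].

RES = [0xd7, 0xd8, 0x9d, 0xe0, 0xc3, 0x7e, 0xcf, 0x7d]

  t0: 4c 9d 4c cf d7 c3 53 6f
  t1: d7 9d c3 cf 53 c3 6f 6f
  t2: d7 d8 9d e0 c3 7e cf 7d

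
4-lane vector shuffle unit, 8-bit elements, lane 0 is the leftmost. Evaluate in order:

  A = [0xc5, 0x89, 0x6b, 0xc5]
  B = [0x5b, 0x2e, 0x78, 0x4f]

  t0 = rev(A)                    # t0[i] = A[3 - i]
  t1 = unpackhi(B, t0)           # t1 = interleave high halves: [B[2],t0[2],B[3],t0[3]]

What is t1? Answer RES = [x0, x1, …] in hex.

→ t0 |c5|6b|89|c5|
→ t1 |78|89|4f|c5|

RES = [0x78, 0x89, 0x4f, 0xc5]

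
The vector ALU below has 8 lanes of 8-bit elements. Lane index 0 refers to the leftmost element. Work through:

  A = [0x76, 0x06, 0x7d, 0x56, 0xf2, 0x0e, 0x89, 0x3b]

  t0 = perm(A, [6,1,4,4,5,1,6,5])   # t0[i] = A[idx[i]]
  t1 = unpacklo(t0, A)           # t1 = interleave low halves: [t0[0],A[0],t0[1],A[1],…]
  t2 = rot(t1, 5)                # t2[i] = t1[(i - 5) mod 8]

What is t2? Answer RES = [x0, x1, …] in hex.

t0 = [0x89, 0x06, 0xf2, 0xf2, 0x0e, 0x06, 0x89, 0x0e]
t1 = [0x89, 0x76, 0x06, 0x06, 0xf2, 0x7d, 0xf2, 0x56]
t2 = [0x06, 0xf2, 0x7d, 0xf2, 0x56, 0x89, 0x76, 0x06]

RES = [0x06, 0xf2, 0x7d, 0xf2, 0x56, 0x89, 0x76, 0x06]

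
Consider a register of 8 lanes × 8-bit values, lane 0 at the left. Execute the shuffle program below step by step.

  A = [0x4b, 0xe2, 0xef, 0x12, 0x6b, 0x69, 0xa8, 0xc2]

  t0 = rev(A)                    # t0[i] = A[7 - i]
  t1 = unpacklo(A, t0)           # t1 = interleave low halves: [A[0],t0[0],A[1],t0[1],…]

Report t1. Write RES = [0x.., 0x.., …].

  t0: c2 a8 69 6b 12 ef e2 4b
  t1: 4b c2 e2 a8 ef 69 12 6b

RES = [ 0x4b  0xc2  0xe2  0xa8  0xef  0x69  0x12  0x6b ]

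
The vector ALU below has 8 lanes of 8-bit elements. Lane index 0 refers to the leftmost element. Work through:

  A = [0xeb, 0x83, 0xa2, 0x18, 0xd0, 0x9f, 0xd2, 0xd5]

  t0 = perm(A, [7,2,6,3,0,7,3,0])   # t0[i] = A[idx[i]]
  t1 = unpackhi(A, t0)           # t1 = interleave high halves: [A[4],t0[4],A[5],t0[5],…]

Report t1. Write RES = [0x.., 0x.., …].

RES = [0xd0, 0xeb, 0x9f, 0xd5, 0xd2, 0x18, 0xd5, 0xeb]

  t0: d5 a2 d2 18 eb d5 18 eb
  t1: d0 eb 9f d5 d2 18 d5 eb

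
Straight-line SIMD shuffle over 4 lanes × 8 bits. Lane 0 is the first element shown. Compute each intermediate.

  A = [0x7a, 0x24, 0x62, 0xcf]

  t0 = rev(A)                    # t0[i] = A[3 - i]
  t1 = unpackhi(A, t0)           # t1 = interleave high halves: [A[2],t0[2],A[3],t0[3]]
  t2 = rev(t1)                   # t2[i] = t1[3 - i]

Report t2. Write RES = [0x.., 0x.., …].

  t0: cf 62 24 7a
  t1: 62 24 cf 7a
  t2: 7a cf 24 62

RES = [0x7a, 0xcf, 0x24, 0x62]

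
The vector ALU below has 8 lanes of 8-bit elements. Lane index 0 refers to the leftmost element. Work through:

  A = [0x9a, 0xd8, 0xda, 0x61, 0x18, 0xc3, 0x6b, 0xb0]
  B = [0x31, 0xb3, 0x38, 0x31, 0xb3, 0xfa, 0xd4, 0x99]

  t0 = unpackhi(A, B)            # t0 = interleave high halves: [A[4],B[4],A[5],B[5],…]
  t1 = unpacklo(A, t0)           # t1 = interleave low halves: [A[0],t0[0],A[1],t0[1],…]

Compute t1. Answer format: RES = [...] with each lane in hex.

  t0: 18 b3 c3 fa 6b d4 b0 99
  t1: 9a 18 d8 b3 da c3 61 fa

RES = [0x9a, 0x18, 0xd8, 0xb3, 0xda, 0xc3, 0x61, 0xfa]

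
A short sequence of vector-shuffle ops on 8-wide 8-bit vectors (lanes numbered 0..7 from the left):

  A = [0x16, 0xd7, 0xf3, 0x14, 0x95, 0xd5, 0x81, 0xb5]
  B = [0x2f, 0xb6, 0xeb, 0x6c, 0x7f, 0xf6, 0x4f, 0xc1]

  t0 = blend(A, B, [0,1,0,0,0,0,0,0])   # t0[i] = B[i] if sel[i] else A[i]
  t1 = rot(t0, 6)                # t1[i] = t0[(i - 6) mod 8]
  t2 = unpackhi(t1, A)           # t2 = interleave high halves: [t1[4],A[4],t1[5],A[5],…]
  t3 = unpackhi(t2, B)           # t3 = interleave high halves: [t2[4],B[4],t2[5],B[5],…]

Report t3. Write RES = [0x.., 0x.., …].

RES = [ 0x16  0x7f  0x81  0xf6  0xb6  0x4f  0xb5  0xc1 ]

  t0: 16 b6 f3 14 95 d5 81 b5
  t1: f3 14 95 d5 81 b5 16 b6
  t2: 81 95 b5 d5 16 81 b6 b5
  t3: 16 7f 81 f6 b6 4f b5 c1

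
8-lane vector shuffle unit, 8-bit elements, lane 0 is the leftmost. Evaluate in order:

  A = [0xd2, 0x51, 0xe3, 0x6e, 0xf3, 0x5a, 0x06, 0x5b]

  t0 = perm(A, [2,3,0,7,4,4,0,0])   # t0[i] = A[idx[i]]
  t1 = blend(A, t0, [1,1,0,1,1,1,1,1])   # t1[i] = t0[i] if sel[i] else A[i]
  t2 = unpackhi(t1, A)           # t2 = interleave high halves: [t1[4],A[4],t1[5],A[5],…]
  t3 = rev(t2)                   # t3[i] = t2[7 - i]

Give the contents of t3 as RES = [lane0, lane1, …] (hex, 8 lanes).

RES = [ 0x5b  0xd2  0x06  0xd2  0x5a  0xf3  0xf3  0xf3 ]

t0 = [0xe3, 0x6e, 0xd2, 0x5b, 0xf3, 0xf3, 0xd2, 0xd2]
t1 = [0xe3, 0x6e, 0xe3, 0x5b, 0xf3, 0xf3, 0xd2, 0xd2]
t2 = [0xf3, 0xf3, 0xf3, 0x5a, 0xd2, 0x06, 0xd2, 0x5b]
t3 = [0x5b, 0xd2, 0x06, 0xd2, 0x5a, 0xf3, 0xf3, 0xf3]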